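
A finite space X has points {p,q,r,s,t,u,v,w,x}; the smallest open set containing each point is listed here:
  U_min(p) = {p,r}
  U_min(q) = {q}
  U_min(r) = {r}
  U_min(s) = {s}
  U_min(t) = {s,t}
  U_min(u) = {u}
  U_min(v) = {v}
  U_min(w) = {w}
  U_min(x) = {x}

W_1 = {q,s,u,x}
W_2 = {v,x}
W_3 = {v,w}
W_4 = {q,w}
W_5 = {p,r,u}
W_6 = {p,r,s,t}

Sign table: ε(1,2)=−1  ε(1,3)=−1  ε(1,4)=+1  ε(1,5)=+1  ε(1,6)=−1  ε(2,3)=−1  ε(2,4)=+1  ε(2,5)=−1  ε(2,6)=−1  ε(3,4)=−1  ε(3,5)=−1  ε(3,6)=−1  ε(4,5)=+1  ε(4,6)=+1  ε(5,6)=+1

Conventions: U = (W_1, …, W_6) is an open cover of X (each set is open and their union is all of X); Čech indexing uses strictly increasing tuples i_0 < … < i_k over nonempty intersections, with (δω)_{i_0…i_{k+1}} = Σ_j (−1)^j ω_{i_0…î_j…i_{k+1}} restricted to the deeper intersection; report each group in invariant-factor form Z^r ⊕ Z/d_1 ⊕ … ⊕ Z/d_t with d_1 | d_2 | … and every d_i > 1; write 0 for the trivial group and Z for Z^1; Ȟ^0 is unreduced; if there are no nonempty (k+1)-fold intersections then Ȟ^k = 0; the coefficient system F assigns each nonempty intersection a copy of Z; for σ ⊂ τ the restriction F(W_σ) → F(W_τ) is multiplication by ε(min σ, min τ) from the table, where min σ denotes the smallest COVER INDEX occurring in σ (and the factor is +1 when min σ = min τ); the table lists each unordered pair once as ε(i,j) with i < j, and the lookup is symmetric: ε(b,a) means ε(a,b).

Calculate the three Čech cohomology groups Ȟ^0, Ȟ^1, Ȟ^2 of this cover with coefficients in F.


nerve simplices:
  W12={x} W14={q} W15={u} W16={s} W23={v} W34={w} W56={p,r}
C dims 6,7; δ0: rk 6, SNF 1^5·2
degree 0: 6−6−0 = 0 → Ȟ^0 ≅ 0
degree 1: 7−0−6 = 1 plus torsion [2] → Ȟ^1 ≅ Z ⊕ Z/2
degree 2: 0−0−0 = 0 → Ȟ^2 ≅ 0

Ȟ^0 ≅ 0; Ȟ^1 ≅ Z ⊕ Z/2; Ȟ^2 ≅ 0


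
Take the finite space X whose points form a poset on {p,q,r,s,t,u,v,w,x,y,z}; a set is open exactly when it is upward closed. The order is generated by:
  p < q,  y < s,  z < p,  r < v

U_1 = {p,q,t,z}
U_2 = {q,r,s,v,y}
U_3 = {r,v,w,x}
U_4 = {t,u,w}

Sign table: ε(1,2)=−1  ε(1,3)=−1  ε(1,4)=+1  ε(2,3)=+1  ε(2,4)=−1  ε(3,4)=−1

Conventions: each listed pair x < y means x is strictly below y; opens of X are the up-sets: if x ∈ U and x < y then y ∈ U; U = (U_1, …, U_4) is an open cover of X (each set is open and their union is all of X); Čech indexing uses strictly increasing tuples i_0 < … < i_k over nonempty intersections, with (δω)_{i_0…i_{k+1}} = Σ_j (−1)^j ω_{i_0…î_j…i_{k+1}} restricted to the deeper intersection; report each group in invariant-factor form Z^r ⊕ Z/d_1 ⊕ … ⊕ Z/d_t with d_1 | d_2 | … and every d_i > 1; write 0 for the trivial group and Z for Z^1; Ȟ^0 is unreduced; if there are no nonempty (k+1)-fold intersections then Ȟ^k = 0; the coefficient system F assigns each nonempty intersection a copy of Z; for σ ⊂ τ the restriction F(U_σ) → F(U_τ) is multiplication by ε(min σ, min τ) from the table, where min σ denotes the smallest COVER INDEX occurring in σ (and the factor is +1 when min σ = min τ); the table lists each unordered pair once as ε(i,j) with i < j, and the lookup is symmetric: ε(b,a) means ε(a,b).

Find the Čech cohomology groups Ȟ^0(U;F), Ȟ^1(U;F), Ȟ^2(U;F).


Ȟ^0 = Z,  Ȟ^1 = Z,  Ȟ^2 = 0

nonempty overlaps:
  U12={q} U14={t} U23={r,v} U34={w}
C dims 4,4; δ0: rk 3, SNF 1^3
degree 0: 4−3−0 = 1 → Ȟ^0 ≅ Z
degree 1: 4−0−3 = 1 → Ȟ^1 ≅ Z
degree 2: 0−0−0 = 0 → Ȟ^2 ≅ 0


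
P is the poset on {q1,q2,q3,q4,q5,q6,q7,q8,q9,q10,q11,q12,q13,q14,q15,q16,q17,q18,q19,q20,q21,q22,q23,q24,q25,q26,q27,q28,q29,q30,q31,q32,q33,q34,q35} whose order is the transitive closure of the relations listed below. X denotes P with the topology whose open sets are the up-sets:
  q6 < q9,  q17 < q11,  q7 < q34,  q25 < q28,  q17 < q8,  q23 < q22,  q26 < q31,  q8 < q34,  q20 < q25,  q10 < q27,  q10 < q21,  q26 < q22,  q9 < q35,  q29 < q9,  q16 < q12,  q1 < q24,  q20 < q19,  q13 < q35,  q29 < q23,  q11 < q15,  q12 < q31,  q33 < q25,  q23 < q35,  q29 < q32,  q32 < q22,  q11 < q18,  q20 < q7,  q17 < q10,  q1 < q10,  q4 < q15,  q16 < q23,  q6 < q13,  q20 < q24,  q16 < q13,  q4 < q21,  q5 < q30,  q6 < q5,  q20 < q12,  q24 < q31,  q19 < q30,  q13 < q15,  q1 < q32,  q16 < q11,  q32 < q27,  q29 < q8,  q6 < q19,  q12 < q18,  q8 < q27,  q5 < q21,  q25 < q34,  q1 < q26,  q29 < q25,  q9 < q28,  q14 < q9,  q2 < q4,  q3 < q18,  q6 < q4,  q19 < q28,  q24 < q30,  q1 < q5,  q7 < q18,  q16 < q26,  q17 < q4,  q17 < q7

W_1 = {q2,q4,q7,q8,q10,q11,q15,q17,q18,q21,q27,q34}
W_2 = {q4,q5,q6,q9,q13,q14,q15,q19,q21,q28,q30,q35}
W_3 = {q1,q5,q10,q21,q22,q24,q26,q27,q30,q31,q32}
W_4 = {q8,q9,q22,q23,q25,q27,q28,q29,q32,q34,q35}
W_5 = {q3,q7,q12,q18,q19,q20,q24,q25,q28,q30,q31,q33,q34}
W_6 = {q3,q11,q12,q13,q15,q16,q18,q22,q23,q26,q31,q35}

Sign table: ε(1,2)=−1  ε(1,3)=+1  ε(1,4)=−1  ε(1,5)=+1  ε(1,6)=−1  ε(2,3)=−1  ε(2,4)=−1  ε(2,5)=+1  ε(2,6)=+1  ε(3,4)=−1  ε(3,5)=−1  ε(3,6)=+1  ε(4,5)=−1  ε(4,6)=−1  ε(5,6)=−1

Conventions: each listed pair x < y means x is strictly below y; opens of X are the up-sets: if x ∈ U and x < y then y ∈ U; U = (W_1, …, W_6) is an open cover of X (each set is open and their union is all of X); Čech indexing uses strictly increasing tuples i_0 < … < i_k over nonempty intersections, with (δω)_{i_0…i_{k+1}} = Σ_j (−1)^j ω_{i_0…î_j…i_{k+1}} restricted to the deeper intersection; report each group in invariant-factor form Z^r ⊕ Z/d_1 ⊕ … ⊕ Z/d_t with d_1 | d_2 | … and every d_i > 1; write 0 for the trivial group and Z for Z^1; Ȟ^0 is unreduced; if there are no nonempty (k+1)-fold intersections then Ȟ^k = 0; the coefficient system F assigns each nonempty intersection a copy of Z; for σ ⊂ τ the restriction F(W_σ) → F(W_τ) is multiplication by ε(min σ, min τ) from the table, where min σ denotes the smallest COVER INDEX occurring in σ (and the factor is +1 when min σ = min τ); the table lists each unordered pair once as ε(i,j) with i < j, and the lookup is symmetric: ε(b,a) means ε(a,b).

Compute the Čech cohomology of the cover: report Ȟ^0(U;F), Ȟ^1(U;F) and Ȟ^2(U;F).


Ȟ^0 ≅ 0,  Ȟ^1 ≅ Z/2,  Ȟ^2 ≅ Z

nerve simplices:
  W12={q4,q15,q21} W13={q10,q21,q27} W14={q8,q27,q34} W15={q7,q18,q34} W16={q11,q15,q18} W23={q5,q21,q30} W24={q9,q28,q35} W25={q19,q28,q30} W26={q13,q15,q35} W34={q22,q27,q32} W35={q24,q30,q31} W36={q22,q26,q31} W45={q25,q28,q34} W46={q22,q23,q35} W56={q3,q12,q18,q31}
  W123={q21} W126={q15} W134={q27} W145={q34} W156={q18} W235={q30} W245={q28} W246={q35} W346={q22} W356={q31}
C dims 6,15,10; δ0: rk 6, SNF 1^5·2; δ1: rk 9, SNF 1^9
degree 0: 6−6−0 = 0 → Ȟ^0 ≅ 0
degree 1: 15−9−6 = 0 plus torsion [2] → Ȟ^1 ≅ Z/2
degree 2: 10−0−9 = 1 → Ȟ^2 ≅ Z


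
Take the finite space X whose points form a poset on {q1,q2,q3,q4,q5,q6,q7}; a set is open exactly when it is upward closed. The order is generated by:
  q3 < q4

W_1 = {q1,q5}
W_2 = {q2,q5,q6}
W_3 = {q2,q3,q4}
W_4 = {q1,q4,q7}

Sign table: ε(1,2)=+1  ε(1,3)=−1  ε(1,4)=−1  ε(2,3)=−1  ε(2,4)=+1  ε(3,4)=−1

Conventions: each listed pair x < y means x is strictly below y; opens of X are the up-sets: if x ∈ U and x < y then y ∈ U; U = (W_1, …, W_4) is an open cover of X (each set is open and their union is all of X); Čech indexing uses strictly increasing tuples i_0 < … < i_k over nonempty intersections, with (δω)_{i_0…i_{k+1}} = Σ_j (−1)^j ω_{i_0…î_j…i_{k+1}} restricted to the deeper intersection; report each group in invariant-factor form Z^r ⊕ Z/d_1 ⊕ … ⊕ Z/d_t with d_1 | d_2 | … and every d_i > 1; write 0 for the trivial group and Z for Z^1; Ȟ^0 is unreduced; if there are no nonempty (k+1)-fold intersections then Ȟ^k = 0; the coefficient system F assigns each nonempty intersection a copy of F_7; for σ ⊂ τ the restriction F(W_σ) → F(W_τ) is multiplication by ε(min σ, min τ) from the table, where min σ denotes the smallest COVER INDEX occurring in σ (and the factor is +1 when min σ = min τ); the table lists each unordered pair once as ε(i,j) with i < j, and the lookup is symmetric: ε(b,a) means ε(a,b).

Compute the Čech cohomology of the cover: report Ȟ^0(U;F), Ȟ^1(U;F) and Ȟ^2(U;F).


Ȟ^0(U;F) ≅ 0, Ȟ^1(U;F) ≅ 0 and Ȟ^2(U;F) ≅ 0

nonempty overlaps:
  W12={q5} W14={q1} W23={q2} W34={q4}
C dims 4,4; δ0: rk_F7 4
degree 0: 4−4−0 = 0 → Ȟ^0 ≅ 0
degree 1: 4−0−4 = 0 → Ȟ^1 ≅ 0
degree 2: 0−0−0 = 0 → Ȟ^2 ≅ 0


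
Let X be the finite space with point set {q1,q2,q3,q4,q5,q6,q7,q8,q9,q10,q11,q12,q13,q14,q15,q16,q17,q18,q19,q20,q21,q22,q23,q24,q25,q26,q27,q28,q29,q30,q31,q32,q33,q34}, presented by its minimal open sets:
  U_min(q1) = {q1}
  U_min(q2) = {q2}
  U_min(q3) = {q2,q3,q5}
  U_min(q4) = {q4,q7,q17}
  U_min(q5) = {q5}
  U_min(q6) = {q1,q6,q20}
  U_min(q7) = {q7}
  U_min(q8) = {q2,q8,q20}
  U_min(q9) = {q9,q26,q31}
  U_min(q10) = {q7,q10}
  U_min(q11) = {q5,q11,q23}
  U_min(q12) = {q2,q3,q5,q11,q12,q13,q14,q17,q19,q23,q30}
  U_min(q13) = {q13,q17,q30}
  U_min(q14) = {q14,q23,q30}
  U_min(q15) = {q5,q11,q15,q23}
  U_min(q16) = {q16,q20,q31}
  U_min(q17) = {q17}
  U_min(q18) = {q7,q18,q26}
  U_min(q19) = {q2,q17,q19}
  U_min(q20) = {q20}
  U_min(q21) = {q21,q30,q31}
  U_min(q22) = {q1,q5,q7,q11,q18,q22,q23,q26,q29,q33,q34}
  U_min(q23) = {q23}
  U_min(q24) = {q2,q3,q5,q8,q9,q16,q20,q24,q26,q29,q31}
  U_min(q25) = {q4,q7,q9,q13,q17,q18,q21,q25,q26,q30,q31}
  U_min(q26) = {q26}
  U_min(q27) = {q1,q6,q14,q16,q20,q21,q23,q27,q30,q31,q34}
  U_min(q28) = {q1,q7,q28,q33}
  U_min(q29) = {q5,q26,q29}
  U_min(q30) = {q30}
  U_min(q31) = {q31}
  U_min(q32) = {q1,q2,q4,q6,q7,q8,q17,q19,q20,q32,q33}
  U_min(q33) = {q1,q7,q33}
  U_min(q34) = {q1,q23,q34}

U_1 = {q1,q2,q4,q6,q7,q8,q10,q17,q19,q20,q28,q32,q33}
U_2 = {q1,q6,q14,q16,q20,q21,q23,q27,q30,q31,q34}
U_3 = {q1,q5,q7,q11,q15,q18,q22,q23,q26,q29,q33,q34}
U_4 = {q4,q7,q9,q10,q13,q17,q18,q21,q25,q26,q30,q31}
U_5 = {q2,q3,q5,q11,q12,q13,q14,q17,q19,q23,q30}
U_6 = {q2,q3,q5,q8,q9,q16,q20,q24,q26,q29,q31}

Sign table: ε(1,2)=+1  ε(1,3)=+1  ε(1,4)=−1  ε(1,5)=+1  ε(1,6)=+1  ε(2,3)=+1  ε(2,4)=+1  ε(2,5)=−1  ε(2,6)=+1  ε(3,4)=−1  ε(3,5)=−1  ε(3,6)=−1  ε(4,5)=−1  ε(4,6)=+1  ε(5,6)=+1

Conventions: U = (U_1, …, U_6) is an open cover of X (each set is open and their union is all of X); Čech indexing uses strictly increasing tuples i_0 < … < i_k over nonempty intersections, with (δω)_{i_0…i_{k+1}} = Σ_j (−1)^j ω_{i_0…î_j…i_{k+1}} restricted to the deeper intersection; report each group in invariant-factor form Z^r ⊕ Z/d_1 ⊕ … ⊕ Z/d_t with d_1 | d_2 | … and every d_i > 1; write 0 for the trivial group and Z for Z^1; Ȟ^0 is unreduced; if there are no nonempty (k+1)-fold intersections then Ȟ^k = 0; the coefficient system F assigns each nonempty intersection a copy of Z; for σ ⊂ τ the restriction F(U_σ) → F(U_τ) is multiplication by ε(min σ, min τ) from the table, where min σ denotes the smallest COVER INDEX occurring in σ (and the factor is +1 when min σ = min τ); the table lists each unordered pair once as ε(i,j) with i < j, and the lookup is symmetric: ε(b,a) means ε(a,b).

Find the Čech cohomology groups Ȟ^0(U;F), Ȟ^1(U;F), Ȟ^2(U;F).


cover nerve:
  U12={q1,q6,q20} U13={q1,q7,q33} U14={q4,q7,q10,q17} U15={q2,q17,q19} U16={q2,q8,q20} U23={q1,q23,q34} U24={q21,q30,q31} U25={q14,q23,q30} U26={q16,q20,q31} U34={q7,q18,q26} U35={q5,q11,q23} U36={q5,q26,q29} U45={q13,q17,q30} U46={q9,q26,q31} U56={q2,q3,q5}
  U123={q1} U126={q20} U134={q7} U145={q17} U156={q2} U235={q23} U245={q30} U246={q31} U346={q26} U356={q5}
C dims 6,15,10; δ0: rk 6, SNF 1^5·2; δ1: rk 9, SNF 1^9
Ȟ^0: (6−6)−0=0 ⇒ 0
Ȟ^1: (15−9)−6=0 plus torsion [2] ⇒ Z/2
Ȟ^2: (10−0)−9=1 ⇒ Z

Ȟ^0(U;F) ≅ 0, Ȟ^1(U;F) ≅ Z/2 and Ȟ^2(U;F) ≅ Z


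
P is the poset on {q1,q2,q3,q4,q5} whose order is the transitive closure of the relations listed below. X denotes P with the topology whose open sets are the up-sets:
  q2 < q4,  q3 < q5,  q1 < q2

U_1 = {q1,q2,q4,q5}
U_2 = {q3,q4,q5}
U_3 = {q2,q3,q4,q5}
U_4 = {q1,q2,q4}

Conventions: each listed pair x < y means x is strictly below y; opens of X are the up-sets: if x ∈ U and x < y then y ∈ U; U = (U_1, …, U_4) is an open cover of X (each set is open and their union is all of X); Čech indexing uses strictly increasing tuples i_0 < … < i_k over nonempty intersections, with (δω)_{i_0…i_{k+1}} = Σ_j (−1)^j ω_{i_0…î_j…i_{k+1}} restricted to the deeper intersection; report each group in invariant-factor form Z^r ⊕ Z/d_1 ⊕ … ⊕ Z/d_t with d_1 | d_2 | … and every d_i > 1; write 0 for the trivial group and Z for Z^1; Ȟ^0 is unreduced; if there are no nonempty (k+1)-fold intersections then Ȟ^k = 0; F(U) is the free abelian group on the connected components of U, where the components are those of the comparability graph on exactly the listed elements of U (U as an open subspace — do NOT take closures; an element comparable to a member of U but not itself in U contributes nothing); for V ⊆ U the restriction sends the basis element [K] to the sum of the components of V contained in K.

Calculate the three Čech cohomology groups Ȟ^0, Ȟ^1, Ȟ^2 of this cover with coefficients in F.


nonempty overlaps:
  U12={q4,q5} U13={q2,q4,q5} U14={q1,q2,q4} U23={q3,q4,q5} U24={q4} U34={q2,q4}
  U123={q4,q5} U124={q4} U134={q2,q4} U234={q4}
  U1234={q4}
components per intersection:
  U1: {q1,q2,q4} {q5}
  U2: {q3,q5} {q4}
  U3: {q2,q4} {q3,q5}
  U4: {q1,q2,q4}
  U12: {q4} {q5}
  U13: {q2,q4} {q5}
  U14: {q1,q2,q4}
  U23: {q3,q5} {q4}
  U24: {q4}
  U34: {q2,q4}
  U123: {q4} {q5}
  U124: {q4}
  U134: {q2,q4}
  U234: {q4}
  U1234: {q4}
C dims 7,9,5,1; δ0: rk 5, SNF 1^5; δ1: rk 4, SNF 1^4; δ2: rk 1, SNF 1^1
degree 0: 7−5−0 = 2 → Ȟ^0 ≅ Z^2
degree 1: 9−4−5 = 0 → Ȟ^1 ≅ 0
degree 2: 5−1−4 = 0 → Ȟ^2 ≅ 0

Ȟ^0(U;F) ≅ Z^2, Ȟ^1(U;F) ≅ 0, Ȟ^2(U;F) ≅ 0


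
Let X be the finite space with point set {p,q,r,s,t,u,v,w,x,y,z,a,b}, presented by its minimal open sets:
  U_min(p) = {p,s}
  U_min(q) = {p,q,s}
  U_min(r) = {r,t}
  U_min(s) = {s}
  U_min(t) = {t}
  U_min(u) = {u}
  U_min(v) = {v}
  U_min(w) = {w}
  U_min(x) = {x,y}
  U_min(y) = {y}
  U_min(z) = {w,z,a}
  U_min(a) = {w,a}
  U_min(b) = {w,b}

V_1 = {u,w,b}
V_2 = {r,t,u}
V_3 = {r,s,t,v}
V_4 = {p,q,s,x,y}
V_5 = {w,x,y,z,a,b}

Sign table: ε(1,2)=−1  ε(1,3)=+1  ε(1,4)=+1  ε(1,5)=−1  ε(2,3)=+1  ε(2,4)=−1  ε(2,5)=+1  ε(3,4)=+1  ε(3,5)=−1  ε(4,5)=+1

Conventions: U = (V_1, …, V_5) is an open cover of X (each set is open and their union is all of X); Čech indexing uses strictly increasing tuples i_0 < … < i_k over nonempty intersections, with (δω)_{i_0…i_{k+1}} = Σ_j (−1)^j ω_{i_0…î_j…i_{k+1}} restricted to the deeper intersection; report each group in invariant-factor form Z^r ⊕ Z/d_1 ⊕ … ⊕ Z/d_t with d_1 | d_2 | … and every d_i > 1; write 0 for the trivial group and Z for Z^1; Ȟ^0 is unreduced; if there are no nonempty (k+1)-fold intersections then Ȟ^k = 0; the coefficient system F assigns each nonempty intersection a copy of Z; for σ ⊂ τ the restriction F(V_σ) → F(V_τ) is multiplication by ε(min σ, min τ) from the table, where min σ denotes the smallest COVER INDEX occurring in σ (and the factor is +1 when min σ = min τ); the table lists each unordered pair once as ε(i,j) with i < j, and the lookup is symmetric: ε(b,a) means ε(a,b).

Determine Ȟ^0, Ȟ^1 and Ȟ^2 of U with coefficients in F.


nonempty intersections:
  V12={u} V15={w,b} V23={r,t} V34={s} V45={x,y}
C dims 5,5; δ0: rk 4, SNF 1^4
Ȟ^0: (5−4)−0=1 ⇒ Z
Ȟ^1: (5−0)−4=1 ⇒ Z
Ȟ^2: (0−0)−0=0 ⇒ 0

Ȟ^0 ≅ Z; Ȟ^1 ≅ Z; Ȟ^2 ≅ 0


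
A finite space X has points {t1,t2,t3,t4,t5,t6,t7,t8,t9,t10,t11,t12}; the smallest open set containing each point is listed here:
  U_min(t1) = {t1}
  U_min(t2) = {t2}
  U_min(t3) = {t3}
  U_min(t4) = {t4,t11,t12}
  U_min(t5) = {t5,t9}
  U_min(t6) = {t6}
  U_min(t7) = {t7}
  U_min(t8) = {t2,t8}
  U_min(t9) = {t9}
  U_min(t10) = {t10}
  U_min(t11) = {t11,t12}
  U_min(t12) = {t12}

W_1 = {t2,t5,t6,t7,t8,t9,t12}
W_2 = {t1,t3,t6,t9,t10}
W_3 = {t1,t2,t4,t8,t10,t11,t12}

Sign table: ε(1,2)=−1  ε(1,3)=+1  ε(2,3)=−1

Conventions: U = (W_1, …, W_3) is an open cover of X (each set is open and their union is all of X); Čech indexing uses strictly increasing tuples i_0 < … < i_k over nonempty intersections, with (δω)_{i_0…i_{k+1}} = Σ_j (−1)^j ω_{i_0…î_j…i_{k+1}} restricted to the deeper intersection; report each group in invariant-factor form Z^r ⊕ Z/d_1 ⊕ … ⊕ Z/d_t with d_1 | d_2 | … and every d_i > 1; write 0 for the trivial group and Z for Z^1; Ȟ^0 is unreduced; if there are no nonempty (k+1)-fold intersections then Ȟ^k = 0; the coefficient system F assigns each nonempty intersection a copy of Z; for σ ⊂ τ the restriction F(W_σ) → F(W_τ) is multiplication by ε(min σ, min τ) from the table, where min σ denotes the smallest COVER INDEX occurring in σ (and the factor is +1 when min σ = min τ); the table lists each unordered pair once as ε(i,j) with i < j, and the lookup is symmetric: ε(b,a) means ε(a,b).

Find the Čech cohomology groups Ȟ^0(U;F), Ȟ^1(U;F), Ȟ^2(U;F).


Ȟ^0 ≅ Z, Ȟ^1 ≅ Z and Ȟ^2 ≅ 0

nonempty overlaps:
  W12={t6,t9} W13={t2,t8,t12} W23={t1,t10}
C dims 3,3; δ0: rk 2, SNF 1^2
degree 0: 3−2−0 = 1 → Ȟ^0 ≅ Z
degree 1: 3−0−2 = 1 → Ȟ^1 ≅ Z
degree 2: 0−0−0 = 0 → Ȟ^2 ≅ 0


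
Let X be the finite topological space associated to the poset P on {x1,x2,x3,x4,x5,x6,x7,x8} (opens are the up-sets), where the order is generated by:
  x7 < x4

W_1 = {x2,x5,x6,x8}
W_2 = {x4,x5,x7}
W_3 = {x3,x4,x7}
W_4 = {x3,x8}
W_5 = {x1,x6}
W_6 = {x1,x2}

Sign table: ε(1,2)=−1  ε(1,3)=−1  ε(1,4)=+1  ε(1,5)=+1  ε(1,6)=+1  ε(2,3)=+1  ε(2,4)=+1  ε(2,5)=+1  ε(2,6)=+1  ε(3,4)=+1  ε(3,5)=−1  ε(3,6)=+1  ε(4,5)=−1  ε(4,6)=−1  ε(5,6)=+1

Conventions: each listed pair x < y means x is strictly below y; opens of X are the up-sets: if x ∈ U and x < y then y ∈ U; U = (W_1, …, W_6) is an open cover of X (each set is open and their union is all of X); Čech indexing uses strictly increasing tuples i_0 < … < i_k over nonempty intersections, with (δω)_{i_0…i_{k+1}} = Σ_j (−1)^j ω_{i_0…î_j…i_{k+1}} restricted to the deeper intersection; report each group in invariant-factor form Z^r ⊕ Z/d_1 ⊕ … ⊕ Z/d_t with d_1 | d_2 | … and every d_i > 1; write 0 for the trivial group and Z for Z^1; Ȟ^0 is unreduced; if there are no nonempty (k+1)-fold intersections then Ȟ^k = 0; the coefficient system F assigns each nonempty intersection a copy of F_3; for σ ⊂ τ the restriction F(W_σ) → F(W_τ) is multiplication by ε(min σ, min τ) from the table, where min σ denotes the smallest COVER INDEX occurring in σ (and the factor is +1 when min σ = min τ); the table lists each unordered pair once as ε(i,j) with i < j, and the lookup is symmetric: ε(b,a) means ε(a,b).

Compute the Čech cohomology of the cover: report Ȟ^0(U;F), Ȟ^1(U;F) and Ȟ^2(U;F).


Ȟ^0 ≅ 0; Ȟ^1 ≅ Z/3; Ȟ^2 ≅ 0

nerve simplices:
  W12={x5} W14={x8} W15={x6} W16={x2} W23={x4,x7} W34={x3} W56={x1}
C dims 6,7; δ0: rk_F3 6
degree 0: 6−6−0 = 0 → Ȟ^0 ≅ 0
degree 1: 7−0−6 = 1 → Ȟ^1 ≅ Z/3
degree 2: 0−0−0 = 0 → Ȟ^2 ≅ 0


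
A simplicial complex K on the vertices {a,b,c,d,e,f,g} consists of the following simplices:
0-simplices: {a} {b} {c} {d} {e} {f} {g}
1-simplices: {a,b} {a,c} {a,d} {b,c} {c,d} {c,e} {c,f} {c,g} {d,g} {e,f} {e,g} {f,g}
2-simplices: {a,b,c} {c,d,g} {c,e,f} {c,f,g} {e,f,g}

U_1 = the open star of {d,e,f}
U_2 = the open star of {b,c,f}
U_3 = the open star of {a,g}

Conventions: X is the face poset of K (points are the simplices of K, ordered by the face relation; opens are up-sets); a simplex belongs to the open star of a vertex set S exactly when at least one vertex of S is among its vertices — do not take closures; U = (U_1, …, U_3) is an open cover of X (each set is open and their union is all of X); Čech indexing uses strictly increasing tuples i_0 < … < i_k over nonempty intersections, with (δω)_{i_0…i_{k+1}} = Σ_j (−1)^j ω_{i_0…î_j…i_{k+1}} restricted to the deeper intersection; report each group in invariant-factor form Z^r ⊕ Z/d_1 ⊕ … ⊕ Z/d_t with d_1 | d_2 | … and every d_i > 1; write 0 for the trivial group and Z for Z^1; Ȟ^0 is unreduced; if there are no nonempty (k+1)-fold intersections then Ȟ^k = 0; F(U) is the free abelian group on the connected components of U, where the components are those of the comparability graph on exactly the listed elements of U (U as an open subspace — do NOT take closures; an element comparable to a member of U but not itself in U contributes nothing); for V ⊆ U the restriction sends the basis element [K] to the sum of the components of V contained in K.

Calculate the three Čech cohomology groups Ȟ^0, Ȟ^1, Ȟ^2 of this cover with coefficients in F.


nerve of the cover:
  U1={{d},{e},{f},{a,d},{c,d},{c,e},{c,f},{d,g},{e,f},{e,g},{f,g},{c,d,g},{c,e,f},{c,f,g},{e,f,g}} U2={{b},{c},{f},{a,b},{a,c},{b,c},{c,d},{c,e},{c,f},{c,g},{e,f},{f,g},{a,b,c},{c,d,g},{c,e,f},{c,f,g},{e,f,g}} U3={{a},{g},{a,b},{a,c},{a,d},{c,g},{d,g},{e,g},{f,g},{a,b,c},{c,d,g},{c,f,g},{e,f,g}}
  U12={{f},{c,d},{c,e},{c,f},{e,f},{f,g},{c,d,g},{c,e,f},{c,f,g},{e,f,g}} U13={{a,d},{d,g},{e,g},{f,g},{c,d,g},{c,f,g},{e,f,g}} U23={{a,b},{a,c},{c,g},{f,g},{a,b,c},{c,d,g},{c,f,g},{e,f,g}}
  U123={{f,g},{c,d,g},{c,f,g},{e,f,g}}
components per intersection:
  U1: {{d},{a,d},{c,d},{d,g},{c,d,g}} {{e},{f},{c,e},{c,f},{e,f},{e,g},{f,g},{c,e,f},{c,f,g},{e,f,g}}
  U2: {{b},{c},{f},{a,b},{a,c},{b,c},{c,d},{c,e},{c,f},{c,g},{e,f},{f,g},{a,b,c},{c,d,g},{c,e,f},{c,f,g},{e,f,g}}
  U3: {{a},{a,b},{a,c},{a,d},{a,b,c}} {{g},{c,g},{d,g},{e,g},{f,g},{c,d,g},{c,f,g},{e,f,g}}
  U12: {{f},{c,e},{c,f},{e,f},{f,g},{c,e,f},{c,f,g},{e,f,g}} {{c,d},{c,d,g}}
  U13: {{a,d}} {{d,g},{c,d,g}} {{e,g},{f,g},{c,f,g},{e,f,g}}
  U23: {{a,b},{a,c},{a,b,c}} {{c,g},{f,g},{c,d,g},{c,f,g},{e,f,g}}
  U123: {{f,g},{c,f,g},{e,f,g}} {{c,d,g}}
C dims 5,7,2; δ0: rk 4, SNF 1^4; δ1: rk 2, SNF 1^2
Ȟ^0 = (5 − 4) − 0 = 1, so Ȟ^0 ≅ Z
Ȟ^1 = (7 − 2) − 4 = 1, so Ȟ^1 ≅ Z
Ȟ^2 = (2 − 0) − 2 = 0, so Ȟ^2 ≅ 0

Ȟ^0(U;F) ≅ Z,  Ȟ^1(U;F) ≅ Z,  Ȟ^2(U;F) ≅ 0


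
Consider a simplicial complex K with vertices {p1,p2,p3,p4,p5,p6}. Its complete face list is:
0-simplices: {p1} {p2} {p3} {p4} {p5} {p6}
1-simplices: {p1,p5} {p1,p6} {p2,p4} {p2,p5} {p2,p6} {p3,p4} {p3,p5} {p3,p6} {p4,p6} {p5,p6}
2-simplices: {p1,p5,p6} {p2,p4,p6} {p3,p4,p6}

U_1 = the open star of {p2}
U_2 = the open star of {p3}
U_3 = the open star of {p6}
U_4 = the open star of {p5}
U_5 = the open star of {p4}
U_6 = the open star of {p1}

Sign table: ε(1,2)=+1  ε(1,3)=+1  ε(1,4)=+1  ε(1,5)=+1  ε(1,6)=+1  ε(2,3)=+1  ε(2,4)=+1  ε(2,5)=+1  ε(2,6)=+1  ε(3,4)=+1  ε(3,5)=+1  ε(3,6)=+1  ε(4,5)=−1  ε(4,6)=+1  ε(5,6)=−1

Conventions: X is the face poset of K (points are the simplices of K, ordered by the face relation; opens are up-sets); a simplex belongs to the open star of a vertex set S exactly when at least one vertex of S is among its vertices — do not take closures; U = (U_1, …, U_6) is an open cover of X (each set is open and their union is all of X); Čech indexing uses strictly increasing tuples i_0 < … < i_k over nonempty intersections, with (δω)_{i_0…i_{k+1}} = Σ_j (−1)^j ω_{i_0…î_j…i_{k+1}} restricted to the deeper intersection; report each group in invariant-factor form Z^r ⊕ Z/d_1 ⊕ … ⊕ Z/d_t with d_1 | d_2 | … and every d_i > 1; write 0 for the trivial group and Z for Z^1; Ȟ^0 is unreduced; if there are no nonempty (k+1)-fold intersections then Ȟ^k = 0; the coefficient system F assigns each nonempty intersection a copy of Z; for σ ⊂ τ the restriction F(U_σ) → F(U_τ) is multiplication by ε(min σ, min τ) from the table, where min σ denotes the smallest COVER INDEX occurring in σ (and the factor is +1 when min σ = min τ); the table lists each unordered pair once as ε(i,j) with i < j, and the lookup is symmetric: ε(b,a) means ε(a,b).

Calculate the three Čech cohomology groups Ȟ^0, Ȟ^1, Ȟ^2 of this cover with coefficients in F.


nerve simplices:
  U1={{p2},{p2,p4},{p2,p5},{p2,p6},{p2,p4,p6}} U2={{p3},{p3,p4},{p3,p5},{p3,p6},{p3,p4,p6}} U3={{p6},{p1,p6},{p2,p6},{p3,p6},{p4,p6},{p5,p6},{p1,p5,p6},{p2,p4,p6},{p3,p4,p6}} U4={{p5},{p1,p5},{p2,p5},{p3,p5},{p5,p6},{p1,p5,p6}} U5={{p4},{p2,p4},{p3,p4},{p4,p6},{p2,p4,p6},{p3,p4,p6}} U6={{p1},{p1,p5},{p1,p6},{p1,p5,p6}}
  U13={{p2,p6},{p2,p4,p6}} U14={{p2,p5}} U15={{p2,p4},{p2,p4,p6}} U23={{p3,p6},{p3,p4,p6}} U24={{p3,p5}} U25={{p3,p4},{p3,p4,p6}} U34={{p5,p6},{p1,p5,p6}} U35={{p4,p6},{p2,p4,p6},{p3,p4,p6}} U36={{p1,p6},{p1,p5,p6}} U46={{p1,p5},{p1,p5,p6}}
  U135={{p2,p4,p6}} U235={{p3,p4,p6}} U346={{p1,p5,p6}}
C dims 6,10,3; δ0: rk 5, SNF 1^5; δ1: rk 3, SNF 1^3
degree 0: 6−5−0 = 1 → Ȟ^0 ≅ Z
degree 1: 10−3−5 = 2 → Ȟ^1 ≅ Z^2
degree 2: 3−0−3 = 0 → Ȟ^2 ≅ 0

Ȟ^0 ≅ Z,  Ȟ^1 ≅ Z^2,  Ȟ^2 ≅ 0


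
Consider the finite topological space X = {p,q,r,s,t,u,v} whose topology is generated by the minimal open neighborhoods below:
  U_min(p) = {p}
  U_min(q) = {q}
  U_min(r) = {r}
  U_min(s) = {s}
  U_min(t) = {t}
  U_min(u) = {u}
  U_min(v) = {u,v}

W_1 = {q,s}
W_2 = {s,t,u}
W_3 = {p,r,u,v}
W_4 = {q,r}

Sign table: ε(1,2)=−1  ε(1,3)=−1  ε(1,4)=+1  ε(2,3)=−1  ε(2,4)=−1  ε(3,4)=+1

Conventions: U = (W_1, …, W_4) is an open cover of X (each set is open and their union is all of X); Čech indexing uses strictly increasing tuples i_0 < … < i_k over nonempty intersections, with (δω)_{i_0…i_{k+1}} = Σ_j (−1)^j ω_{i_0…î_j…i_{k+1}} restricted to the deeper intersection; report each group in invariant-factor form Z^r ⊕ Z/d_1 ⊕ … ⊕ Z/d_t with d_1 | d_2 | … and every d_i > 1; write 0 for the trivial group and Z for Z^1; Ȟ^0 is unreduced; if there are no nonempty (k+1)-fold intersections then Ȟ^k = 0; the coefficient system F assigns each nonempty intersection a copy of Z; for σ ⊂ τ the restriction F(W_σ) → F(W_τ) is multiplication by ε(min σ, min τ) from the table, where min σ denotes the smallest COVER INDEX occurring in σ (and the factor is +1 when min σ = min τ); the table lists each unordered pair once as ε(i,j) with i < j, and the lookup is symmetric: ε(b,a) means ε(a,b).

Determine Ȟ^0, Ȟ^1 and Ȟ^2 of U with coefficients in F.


nonempty overlaps:
  W12={s} W14={q} W23={u} W34={r}
C dims 4,4; δ0: rk 3, SNF 1^3
degree 0: 4−3−0 = 1 → Ȟ^0 ≅ Z
degree 1: 4−0−3 = 1 → Ȟ^1 ≅ Z
degree 2: 0−0−0 = 0 → Ȟ^2 ≅ 0

Ȟ^0 ≅ Z, Ȟ^1 ≅ Z, Ȟ^2 ≅ 0


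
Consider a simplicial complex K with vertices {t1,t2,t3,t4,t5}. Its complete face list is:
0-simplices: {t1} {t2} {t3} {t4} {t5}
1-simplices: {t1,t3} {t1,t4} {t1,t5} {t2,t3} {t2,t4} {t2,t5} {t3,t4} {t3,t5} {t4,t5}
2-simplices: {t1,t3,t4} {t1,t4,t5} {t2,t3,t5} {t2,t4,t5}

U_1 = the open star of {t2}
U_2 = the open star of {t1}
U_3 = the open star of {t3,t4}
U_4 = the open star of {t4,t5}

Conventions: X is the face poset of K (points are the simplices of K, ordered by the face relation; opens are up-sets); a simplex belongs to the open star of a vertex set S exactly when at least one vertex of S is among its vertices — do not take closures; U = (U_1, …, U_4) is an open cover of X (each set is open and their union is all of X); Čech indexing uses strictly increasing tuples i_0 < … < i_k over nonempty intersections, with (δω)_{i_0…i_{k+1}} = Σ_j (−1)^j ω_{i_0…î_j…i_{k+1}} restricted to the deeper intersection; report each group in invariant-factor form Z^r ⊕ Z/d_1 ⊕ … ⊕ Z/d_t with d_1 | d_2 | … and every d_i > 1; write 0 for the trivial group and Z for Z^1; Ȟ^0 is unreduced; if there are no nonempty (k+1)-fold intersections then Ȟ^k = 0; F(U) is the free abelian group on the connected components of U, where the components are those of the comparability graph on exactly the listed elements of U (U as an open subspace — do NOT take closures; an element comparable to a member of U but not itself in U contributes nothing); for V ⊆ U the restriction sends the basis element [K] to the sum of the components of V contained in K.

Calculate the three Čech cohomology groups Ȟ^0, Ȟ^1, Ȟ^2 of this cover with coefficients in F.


Ȟ^0 = Z, Ȟ^1 = Z and Ȟ^2 = 0

nerve of the cover:
  U1={{t2},{t2,t3},{t2,t4},{t2,t5},{t2,t3,t5},{t2,t4,t5}} U2={{t1},{t1,t3},{t1,t4},{t1,t5},{t1,t3,t4},{t1,t4,t5}} U3={{t3},{t4},{t1,t3},{t1,t4},{t2,t3},{t2,t4},{t3,t4},{t3,t5},{t4,t5},{t1,t3,t4},{t1,t4,t5},{t2,t3,t5},{t2,t4,t5}} U4={{t4},{t5},{t1,t4},{t1,t5},{t2,t4},{t2,t5},{t3,t4},{t3,t5},{t4,t5},{t1,t3,t4},{t1,t4,t5},{t2,t3,t5},{t2,t4,t5}}
  U13={{t2,t3},{t2,t4},{t2,t3,t5},{t2,t4,t5}} U14={{t2,t4},{t2,t5},{t2,t3,t5},{t2,t4,t5}} U23={{t1,t3},{t1,t4},{t1,t3,t4},{t1,t4,t5}} U24={{t1,t4},{t1,t5},{t1,t3,t4},{t1,t4,t5}} U34={{t4},{t1,t4},{t2,t4},{t3,t4},{t3,t5},{t4,t5},{t1,t3,t4},{t1,t4,t5},{t2,t3,t5},{t2,t4,t5}}
  U134={{t2,t4},{t2,t3,t5},{t2,t4,t5}} U234={{t1,t4},{t1,t3,t4},{t1,t4,t5}}
components per intersection:
  U1: {{t2},{t2,t3},{t2,t4},{t2,t5},{t2,t3,t5},{t2,t4,t5}}
  U2: {{t1},{t1,t3},{t1,t4},{t1,t5},{t1,t3,t4},{t1,t4,t5}}
  U3: {{t3},{t4},{t1,t3},{t1,t4},{t2,t3},{t2,t4},{t3,t4},{t3,t5},{t4,t5},{t1,t3,t4},{t1,t4,t5},{t2,t3,t5},{t2,t4,t5}}
  U4: {{t4},{t5},{t1,t4},{t1,t5},{t2,t4},{t2,t5},{t3,t4},{t3,t5},{t4,t5},{t1,t3,t4},{t1,t4,t5},{t2,t3,t5},{t2,t4,t5}}
  U13: {{t2,t3},{t2,t3,t5}} {{t2,t4},{t2,t4,t5}}
  U14: {{t2,t4},{t2,t5},{t2,t3,t5},{t2,t4,t5}}
  U23: {{t1,t3},{t1,t4},{t1,t3,t4},{t1,t4,t5}}
  U24: {{t1,t4},{t1,t5},{t1,t3,t4},{t1,t4,t5}}
  U34: {{t4},{t1,t4},{t2,t4},{t3,t4},{t4,t5},{t1,t3,t4},{t1,t4,t5},{t2,t4,t5}} {{t3,t5},{t2,t3,t5}}
  U134: {{t2,t4},{t2,t4,t5}} {{t2,t3,t5}}
  U234: {{t1,t4},{t1,t3,t4},{t1,t4,t5}}
C dims 4,7,3; δ0: rk 3, SNF 1^3; δ1: rk 3, SNF 1^3
Ȟ^0 = (4 − 3) − 0 = 1, so Ȟ^0 ≅ Z
Ȟ^1 = (7 − 3) − 3 = 1, so Ȟ^1 ≅ Z
Ȟ^2 = (3 − 0) − 3 = 0, so Ȟ^2 ≅ 0


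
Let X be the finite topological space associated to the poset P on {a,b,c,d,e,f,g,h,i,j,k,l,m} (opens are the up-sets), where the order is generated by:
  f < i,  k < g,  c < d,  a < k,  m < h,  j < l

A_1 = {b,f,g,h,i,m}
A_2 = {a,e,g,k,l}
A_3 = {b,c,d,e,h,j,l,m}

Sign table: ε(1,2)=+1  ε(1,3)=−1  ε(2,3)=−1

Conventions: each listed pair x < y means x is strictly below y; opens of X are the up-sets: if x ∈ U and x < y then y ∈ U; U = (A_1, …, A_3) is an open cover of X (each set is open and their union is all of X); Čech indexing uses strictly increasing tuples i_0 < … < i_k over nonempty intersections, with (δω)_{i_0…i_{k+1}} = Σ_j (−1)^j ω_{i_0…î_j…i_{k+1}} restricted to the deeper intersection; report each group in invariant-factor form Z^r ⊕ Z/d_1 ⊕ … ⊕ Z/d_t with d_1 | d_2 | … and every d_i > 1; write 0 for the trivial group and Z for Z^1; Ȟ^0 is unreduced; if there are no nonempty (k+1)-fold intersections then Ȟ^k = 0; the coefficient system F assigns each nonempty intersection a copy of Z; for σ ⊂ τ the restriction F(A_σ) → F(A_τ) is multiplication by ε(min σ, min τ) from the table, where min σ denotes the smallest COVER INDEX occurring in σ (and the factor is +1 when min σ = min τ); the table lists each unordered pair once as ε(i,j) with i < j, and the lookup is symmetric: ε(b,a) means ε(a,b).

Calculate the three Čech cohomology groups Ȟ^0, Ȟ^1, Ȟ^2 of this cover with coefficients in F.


Ȟ^0(U;F) ≅ Z; Ȟ^1(U;F) ≅ Z; Ȟ^2(U;F) ≅ 0

intersection data:
  A12={g} A13={b,h,m} A23={e,l}
C dims 3,3; δ0: rk 2, SNF 1^2
Ȟ^0 = (3 − 2) − 0 = 1, so Ȟ^0 ≅ Z
Ȟ^1 = (3 − 0) − 2 = 1, so Ȟ^1 ≅ Z
Ȟ^2 = (0 − 0) − 0 = 0, so Ȟ^2 ≅ 0


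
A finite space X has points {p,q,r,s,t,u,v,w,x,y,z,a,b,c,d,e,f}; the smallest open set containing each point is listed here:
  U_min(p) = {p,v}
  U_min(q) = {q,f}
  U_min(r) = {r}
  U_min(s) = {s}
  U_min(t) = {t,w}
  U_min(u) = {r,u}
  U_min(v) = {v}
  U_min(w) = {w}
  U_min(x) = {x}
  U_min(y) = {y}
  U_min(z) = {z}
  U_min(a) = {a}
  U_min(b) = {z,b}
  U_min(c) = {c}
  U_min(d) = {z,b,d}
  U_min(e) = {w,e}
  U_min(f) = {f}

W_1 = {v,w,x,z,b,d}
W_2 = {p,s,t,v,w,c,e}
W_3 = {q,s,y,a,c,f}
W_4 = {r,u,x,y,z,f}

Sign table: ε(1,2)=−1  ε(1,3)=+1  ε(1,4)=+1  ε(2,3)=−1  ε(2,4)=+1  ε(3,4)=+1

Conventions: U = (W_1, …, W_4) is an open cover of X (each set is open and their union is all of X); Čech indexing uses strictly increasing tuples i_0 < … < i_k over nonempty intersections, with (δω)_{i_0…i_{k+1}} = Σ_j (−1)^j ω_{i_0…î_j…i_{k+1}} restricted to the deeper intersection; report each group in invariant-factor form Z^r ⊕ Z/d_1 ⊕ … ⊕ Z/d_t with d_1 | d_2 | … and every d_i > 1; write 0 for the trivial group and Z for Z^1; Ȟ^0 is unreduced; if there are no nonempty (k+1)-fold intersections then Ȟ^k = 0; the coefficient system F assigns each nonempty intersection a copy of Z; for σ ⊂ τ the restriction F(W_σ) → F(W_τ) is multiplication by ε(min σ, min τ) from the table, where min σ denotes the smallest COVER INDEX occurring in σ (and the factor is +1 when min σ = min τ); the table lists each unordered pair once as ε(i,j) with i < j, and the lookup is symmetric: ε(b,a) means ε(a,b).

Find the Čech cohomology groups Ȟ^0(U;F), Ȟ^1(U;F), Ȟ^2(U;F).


nonempty intersections:
  W12={v,w} W14={x,z} W23={s,c} W34={y,f}
C dims 4,4; δ0: rk 3, SNF 1^3
Ȟ^0: (4−3)−0=1 ⇒ Z
Ȟ^1: (4−0)−3=1 ⇒ Z
Ȟ^2: (0−0)−0=0 ⇒ 0

Ȟ^0 = Z; Ȟ^1 = Z; Ȟ^2 = 0


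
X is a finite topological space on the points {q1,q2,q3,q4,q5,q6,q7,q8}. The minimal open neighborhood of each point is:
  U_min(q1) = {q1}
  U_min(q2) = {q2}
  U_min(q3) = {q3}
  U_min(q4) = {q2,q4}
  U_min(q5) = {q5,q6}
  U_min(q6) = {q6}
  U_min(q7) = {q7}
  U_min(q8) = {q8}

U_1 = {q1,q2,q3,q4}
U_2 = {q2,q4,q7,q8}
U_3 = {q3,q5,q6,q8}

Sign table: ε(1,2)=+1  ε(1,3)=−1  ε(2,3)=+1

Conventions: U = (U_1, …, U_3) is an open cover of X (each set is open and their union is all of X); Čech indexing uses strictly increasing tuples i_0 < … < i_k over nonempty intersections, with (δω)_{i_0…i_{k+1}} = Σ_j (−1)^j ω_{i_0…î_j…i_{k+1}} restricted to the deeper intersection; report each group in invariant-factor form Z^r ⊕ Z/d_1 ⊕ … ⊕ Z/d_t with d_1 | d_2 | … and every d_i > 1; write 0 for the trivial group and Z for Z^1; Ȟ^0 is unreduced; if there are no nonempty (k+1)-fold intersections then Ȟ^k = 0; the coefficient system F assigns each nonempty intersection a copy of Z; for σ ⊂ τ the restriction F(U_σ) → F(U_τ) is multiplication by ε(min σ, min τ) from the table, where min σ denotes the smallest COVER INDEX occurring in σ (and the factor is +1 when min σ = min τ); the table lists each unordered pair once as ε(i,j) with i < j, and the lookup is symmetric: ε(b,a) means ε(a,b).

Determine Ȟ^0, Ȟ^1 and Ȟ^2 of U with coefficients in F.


Ȟ^0(U;F) ≅ 0,  Ȟ^1(U;F) ≅ Z/2,  Ȟ^2(U;F) ≅ 0

nonempty overlaps:
  U12={q2,q4} U13={q3} U23={q8}
C dims 3,3; δ0: rk 3, SNF 1^2·2
degree 0: 3−3−0 = 0 → Ȟ^0 ≅ 0
degree 1: 3−0−3 = 0 plus torsion [2] → Ȟ^1 ≅ Z/2
degree 2: 0−0−0 = 0 → Ȟ^2 ≅ 0


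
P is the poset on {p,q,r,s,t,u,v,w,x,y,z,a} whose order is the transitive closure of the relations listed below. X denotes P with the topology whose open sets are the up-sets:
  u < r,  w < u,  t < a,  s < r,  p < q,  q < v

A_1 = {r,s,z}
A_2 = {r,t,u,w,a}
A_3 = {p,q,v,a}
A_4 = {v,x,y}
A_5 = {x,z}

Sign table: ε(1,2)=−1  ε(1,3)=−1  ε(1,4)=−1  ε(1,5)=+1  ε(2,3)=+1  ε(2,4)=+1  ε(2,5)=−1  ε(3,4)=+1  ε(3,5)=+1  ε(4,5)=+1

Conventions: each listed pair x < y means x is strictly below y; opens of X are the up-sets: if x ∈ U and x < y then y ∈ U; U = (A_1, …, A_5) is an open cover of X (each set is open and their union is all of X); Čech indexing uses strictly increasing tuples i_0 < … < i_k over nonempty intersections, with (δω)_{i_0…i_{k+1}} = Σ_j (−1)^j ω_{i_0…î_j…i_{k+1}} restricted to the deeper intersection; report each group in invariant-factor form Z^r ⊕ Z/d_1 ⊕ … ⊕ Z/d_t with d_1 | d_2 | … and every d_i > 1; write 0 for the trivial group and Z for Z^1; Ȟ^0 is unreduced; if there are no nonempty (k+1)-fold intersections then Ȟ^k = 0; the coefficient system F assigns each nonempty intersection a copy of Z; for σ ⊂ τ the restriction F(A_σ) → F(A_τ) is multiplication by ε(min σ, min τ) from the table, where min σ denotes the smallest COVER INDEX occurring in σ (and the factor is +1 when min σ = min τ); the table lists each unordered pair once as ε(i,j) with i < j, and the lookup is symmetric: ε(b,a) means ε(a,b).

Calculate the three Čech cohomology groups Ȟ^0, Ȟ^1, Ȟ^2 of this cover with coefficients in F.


nonempty intersections:
  A12={r} A15={z} A23={a} A34={v} A45={x}
C dims 5,5; δ0: rk 5, SNF 1^4·2
Ȟ^0: (5−5)−0=0 ⇒ 0
Ȟ^1: (5−0)−5=0 plus torsion [2] ⇒ Z/2
Ȟ^2: (0−0)−0=0 ⇒ 0

Ȟ^0 ≅ 0; Ȟ^1 ≅ Z/2; Ȟ^2 ≅ 0


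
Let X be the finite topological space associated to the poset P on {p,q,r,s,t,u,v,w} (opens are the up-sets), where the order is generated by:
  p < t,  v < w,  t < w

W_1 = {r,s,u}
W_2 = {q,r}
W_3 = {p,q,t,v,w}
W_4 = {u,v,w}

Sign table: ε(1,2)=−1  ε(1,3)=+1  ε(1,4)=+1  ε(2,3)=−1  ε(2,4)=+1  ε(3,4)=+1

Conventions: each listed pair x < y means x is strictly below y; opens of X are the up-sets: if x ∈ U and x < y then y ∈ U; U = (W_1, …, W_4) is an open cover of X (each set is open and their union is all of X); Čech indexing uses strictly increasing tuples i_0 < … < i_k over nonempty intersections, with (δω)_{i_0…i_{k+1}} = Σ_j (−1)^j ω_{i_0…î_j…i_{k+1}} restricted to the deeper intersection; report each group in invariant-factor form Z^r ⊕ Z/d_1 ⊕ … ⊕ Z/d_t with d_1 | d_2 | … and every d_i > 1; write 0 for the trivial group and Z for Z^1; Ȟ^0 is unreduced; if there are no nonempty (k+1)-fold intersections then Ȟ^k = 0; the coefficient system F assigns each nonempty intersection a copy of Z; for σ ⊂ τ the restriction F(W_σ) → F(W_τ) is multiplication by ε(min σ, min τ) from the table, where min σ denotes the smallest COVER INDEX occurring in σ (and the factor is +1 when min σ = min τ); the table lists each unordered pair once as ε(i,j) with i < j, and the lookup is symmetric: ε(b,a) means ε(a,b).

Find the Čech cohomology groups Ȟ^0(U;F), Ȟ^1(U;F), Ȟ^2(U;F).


Ȟ^0 ≅ Z,  Ȟ^1 ≅ Z,  Ȟ^2 ≅ 0

intersection data:
  W12={r} W14={u} W23={q} W34={v,w}
C dims 4,4; δ0: rk 3, SNF 1^3
Ȟ^0 = (4 − 3) − 0 = 1, so Ȟ^0 ≅ Z
Ȟ^1 = (4 − 0) − 3 = 1, so Ȟ^1 ≅ Z
Ȟ^2 = (0 − 0) − 0 = 0, so Ȟ^2 ≅ 0


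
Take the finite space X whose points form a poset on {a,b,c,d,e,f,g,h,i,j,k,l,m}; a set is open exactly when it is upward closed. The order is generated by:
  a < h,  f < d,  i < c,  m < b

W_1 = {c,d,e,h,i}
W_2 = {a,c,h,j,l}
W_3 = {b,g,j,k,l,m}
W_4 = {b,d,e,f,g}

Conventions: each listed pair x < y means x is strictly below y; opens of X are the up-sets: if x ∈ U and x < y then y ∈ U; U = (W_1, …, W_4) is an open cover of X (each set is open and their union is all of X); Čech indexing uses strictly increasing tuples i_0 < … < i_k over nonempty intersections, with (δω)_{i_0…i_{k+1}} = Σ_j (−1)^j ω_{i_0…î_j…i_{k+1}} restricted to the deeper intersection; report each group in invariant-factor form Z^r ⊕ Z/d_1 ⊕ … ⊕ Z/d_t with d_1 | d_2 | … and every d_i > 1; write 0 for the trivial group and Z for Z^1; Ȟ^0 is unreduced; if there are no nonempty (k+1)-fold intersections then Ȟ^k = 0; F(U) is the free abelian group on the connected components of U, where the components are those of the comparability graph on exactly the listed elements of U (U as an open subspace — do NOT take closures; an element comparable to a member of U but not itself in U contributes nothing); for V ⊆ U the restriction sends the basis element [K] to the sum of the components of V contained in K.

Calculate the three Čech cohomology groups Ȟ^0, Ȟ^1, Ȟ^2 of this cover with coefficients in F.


Ȟ^0 ≅ Z^9, Ȟ^1 ≅ 0, Ȟ^2 ≅ 0

cover nerve:
  W12={c,h} W14={d,e} W23={j,l} W34={b,g}
components per intersection:
  W1: {c,i} {d} {e} {h}
  W2: {a,h} {c} {j} {l}
  W3: {b,m} {g} {j} {k} {l}
  W4: {b} {d,f} {e} {g}
  W12: {c} {h}
  W14: {d} {e}
  W23: {j} {l}
  W34: {b} {g}
C dims 17,8; δ0: rk 8, SNF 1^8
Ȟ^0: (17−8)−0=9 ⇒ Z^9
Ȟ^1: (8−0)−8=0 ⇒ 0
Ȟ^2: (0−0)−0=0 ⇒ 0
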